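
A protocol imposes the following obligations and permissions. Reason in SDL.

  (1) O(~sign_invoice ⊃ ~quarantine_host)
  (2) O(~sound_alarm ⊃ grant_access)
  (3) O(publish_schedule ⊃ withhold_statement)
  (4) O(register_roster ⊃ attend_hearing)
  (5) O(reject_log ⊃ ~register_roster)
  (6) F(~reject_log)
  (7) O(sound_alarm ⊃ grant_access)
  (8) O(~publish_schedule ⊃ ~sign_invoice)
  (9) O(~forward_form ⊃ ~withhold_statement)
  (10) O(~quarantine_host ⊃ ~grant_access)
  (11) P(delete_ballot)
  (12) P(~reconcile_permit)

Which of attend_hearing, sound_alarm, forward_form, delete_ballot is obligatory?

Premises 7 and 2 are O(sound_alarm ⊃ grant_access) and O(~sound_alarm ⊃ grant_access); every ideal world satisfies sound_alarm or ~sound_alarm, so in either case grant_access holds — hence O(grant_access).
Premise 10 is O(~quarantine_host ⊃ ~grant_access); contrapositively O(grant_access ⊃ quarantine_host). Since O(grant_access) holds, K gives O(quarantine_host).
Premise 1 is O(~sign_invoice ⊃ ~quarantine_host); contrapositively O(quarantine_host ⊃ sign_invoice). Since O(quarantine_host) holds, K gives O(sign_invoice).
Premise 8, O(~publish_schedule ⊃ ~sign_invoice), contraposes to O(sign_invoice ⊃ publish_schedule); with O(sign_invoice) we get O(publish_schedule).
Premise 3 is O(publish_schedule ⊃ withhold_statement); since O(publish_schedule), deontic closure gives O(withhold_statement).
Premise 9, O(~forward_form ⊃ ~withhold_statement), contraposes to O(withhold_statement ⊃ forward_form); with O(withhold_statement) we get O(forward_form).
So O(forward_form) holds — forward_form is obligatory. None of the other listed options is made obligatory by any chain of premises.

forward_form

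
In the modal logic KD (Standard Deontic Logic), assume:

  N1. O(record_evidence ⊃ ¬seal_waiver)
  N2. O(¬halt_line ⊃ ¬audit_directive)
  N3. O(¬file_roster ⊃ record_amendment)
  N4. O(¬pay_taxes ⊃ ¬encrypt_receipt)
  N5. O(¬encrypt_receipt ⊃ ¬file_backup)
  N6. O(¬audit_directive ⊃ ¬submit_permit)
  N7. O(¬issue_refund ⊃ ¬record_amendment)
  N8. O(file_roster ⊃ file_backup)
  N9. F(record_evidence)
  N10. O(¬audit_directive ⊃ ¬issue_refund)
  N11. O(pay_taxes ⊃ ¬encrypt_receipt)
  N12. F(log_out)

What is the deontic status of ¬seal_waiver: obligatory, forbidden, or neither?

Premise 1 is O(record_evidence ⊃ ¬seal_waiver), but O(record_evidence) is not derivable from the premises, so it does not yield O(¬seal_waiver).
No premise or chain of K-axiom applications forces O(¬seal_waiver), and none forces O(seal_waiver). So ¬seal_waiver is neither obligatory nor forbidden under these norms.

Neither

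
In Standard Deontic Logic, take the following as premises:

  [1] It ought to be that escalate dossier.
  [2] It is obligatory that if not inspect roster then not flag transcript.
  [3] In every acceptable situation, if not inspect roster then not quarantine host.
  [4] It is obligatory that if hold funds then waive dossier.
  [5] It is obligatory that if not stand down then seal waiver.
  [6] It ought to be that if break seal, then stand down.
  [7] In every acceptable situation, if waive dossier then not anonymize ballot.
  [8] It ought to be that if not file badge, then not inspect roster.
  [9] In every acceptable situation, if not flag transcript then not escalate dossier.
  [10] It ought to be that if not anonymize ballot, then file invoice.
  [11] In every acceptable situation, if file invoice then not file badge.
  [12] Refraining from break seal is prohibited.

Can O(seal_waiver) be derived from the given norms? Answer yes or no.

No

Premise 5 is O(¬stand_down → seal_waiver), but O(¬stand_down) is not derivable from the premises, so it does not yield O(seal_waiver).
No other premise forces O(seal_waiver). An ideal world satisfying every premise can still have seal_waiver false, so O(seal_waiver) is not derivable.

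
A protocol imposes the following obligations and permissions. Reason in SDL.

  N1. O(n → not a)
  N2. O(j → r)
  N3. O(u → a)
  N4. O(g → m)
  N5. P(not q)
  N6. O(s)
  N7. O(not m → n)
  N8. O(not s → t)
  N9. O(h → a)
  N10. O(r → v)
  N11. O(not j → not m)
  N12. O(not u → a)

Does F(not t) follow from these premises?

No

Premise 8 is O(not s → t), but O(not s) is not derivable from the premises, so it does not yield O(t).
No other premise forces O(t). An ideal world satisfying every premise can still have not t true, so F(not t) is not derivable.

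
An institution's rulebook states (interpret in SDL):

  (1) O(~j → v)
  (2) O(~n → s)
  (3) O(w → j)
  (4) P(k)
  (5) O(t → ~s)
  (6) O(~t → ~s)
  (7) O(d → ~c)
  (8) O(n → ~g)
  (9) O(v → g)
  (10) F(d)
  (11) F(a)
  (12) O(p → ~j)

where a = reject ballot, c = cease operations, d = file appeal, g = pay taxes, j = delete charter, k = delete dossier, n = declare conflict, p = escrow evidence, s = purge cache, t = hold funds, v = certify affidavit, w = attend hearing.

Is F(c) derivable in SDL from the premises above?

Premise 7 is O(d → ~c), but O(d) is not derivable from the premises, so it does not yield O(~c).
No other premise forces O(~c). An ideal world satisfying every premise can still have c true, so F(c) is not derivable.

No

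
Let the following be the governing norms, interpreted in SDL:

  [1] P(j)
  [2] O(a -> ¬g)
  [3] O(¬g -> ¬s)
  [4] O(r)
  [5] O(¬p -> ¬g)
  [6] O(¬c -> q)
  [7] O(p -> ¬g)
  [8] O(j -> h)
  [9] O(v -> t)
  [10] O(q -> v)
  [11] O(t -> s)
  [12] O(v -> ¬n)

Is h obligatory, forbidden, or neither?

Neither

Premise 8 is O(j -> h), but O(j) is not derivable from the premises (the permission P(j) asserts only ¬O(¬j), not O(j)), so it does not yield O(h).
No premise or chain of K-axiom applications forces O(h), and none forces O(¬h). So h is neither obligatory nor forbidden under these norms.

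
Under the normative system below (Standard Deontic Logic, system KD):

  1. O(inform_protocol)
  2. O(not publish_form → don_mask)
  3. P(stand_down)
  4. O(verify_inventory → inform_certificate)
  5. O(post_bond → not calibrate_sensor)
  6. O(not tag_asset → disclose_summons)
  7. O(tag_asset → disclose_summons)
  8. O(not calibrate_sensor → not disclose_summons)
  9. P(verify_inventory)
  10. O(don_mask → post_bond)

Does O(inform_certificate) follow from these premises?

Premise 4 is O(verify_inventory → inform_certificate), but O(verify_inventory) is not derivable from the premises (the permission P(verify_inventory) asserts only not O(not verify_inventory), not O(verify_inventory)), so it does not yield O(inform_certificate).
No other premise forces O(inform_certificate). An ideal world satisfying every premise can still have inform_certificate false, so O(inform_certificate) is not derivable.

No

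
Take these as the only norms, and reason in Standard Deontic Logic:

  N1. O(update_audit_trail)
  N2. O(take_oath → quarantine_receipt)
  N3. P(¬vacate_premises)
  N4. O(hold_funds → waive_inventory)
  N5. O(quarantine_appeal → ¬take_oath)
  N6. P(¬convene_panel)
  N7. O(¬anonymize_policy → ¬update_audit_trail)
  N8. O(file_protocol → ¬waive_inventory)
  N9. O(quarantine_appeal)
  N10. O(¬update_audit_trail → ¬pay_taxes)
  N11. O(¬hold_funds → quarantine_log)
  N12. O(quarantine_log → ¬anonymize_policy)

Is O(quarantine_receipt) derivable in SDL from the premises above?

Premise 2 is O(take_oath → quarantine_receipt), but O(take_oath) is not derivable from the premises, so it does not yield O(quarantine_receipt).
No other premise forces O(quarantine_receipt). An ideal world satisfying every premise can still have quarantine_receipt false, so O(quarantine_receipt) is not derivable.

No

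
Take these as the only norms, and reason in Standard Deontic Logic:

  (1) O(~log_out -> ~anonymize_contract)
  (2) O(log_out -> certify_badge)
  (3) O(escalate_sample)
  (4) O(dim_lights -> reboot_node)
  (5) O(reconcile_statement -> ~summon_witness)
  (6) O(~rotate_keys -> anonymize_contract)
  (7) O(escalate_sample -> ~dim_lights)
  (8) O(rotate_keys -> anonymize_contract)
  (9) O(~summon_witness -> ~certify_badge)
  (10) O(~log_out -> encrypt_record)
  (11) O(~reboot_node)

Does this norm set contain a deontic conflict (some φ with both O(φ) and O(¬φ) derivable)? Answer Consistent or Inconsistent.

Premise 4 is O(dim_lights -> reboot_node), but O(dim_lights) is not derivable from the premises, so it does not yield O(reboot_node).
So O(reboot_node) is not derivable, and the apparent clash with O(~reboot_node) does not arise.
A world satisfying every obligation exists (e.g. anonymize_contract=true, certify_badge=true, dim_lights=false, encrypt_record=false, escalate_sample=true, log_out=true, reboot_node=false, reconcile_statement=false, rotate_keys=false, summon_witness=true); no atom is both obligatory and forbidden, so the set is consistent.

Consistent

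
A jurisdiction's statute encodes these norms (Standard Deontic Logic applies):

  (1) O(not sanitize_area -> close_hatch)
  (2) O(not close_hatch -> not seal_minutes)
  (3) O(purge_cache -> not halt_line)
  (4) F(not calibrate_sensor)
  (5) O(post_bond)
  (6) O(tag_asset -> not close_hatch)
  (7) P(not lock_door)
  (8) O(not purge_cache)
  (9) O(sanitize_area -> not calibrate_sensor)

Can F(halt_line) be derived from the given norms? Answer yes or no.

Premise 3 is O(purge_cache -> not halt_line), but O(purge_cache) is not derivable from the premises, so it does not yield O(not halt_line).
No other premise forces O(not halt_line). An ideal world satisfying every premise can still have halt_line true, so F(halt_line) is not derivable.

No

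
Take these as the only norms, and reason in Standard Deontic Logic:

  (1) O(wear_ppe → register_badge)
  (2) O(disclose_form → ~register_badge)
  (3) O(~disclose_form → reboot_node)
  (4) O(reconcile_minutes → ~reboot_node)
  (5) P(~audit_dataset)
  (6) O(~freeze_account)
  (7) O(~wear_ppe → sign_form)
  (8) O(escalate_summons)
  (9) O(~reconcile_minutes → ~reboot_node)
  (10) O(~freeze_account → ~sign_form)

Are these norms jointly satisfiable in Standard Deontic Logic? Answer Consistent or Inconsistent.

Inconsistent

Premises 4 and 9 are O(reconcile_minutes → ~reboot_node) and O(~reconcile_minutes → ~reboot_node); every ideal world satisfies reconcile_minutes or ~reconcile_minutes, so in either case ~reboot_node holds — hence O(~reboot_node).
Premise 3 is O(~disclose_form → reboot_node); contrapositively O(~reboot_node → disclose_form). Since O(~reboot_node) holds, K gives O(disclose_form).
From O(disclose_form) and premise 2, O(disclose_form → ~register_badge), we obtain O(~register_badge).
Premise 1, O(wear_ppe → register_badge), contraposes to O(~register_badge → ~wear_ppe); with O(~register_badge) we get O(~wear_ppe).
With premise 7, O(~wear_ppe → sign_form), the K-axiom yields O(sign_form).
The contrapositive of premise 10 (O(~freeze_account → ~sign_form)) is O(sign_form → freeze_account), and O(sign_form) is already established, so O(freeze_account).
However, premise 6 gives O(~freeze_account).
We now have both O(freeze_account) and O(~freeze_account) — freeze_account is simultaneously obligatory and forbidden, violating the D-axiom.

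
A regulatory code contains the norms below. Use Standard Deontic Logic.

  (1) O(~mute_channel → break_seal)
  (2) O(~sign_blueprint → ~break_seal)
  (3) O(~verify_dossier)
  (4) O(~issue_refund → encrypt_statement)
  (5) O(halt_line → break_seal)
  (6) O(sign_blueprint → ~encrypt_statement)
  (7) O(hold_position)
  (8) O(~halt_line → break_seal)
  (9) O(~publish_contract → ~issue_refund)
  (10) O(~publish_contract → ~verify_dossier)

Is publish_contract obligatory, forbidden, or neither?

Obligatory

Premises 5 and 8 are O(halt_line → break_seal) and O(~halt_line → break_seal); every ideal world satisfies halt_line or ~halt_line, so in either case break_seal holds — hence O(break_seal).
The contrapositive of premise 2 (O(~sign_blueprint → ~break_seal)) is O(break_seal → sign_blueprint), and O(break_seal) is already established, so O(sign_blueprint).
With premise 6, O(sign_blueprint → ~encrypt_statement), the K-axiom yields O(~encrypt_statement).
Premise 4 is O(~issue_refund → encrypt_statement); contrapositively O(~encrypt_statement → issue_refund). Since O(~encrypt_statement) holds, K gives O(issue_refund).
The contrapositive of premise 9 (O(~publish_contract → ~issue_refund)) is O(issue_refund → publish_contract), and O(issue_refund) is already established, so O(publish_contract).
Premises 1, 3, 7, 10 do not contribute to this derivation.
Hence publish_contract is obligatory.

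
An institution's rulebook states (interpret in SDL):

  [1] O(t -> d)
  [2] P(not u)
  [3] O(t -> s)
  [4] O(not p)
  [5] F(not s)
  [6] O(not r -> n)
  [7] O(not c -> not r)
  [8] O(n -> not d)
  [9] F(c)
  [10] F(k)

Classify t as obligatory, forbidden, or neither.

Forbidden

F(c) at premise 9 means O(not c).
With premise 7, O(not c -> not r), the K-axiom yields O(not r).
With premise 6, O(not r -> n), the K-axiom yields O(n).
Premise 8 is O(n -> not d); since O(n), deontic closure gives O(not d).
The contrapositive of premise 1 (O(t -> d)) is O(not d -> not t), and O(not d) is already established, so O(not t).
Premises 2, 3, 4, 5, 10 do not contribute to this derivation.
Thus O(not t), which is F(t): t is forbidden.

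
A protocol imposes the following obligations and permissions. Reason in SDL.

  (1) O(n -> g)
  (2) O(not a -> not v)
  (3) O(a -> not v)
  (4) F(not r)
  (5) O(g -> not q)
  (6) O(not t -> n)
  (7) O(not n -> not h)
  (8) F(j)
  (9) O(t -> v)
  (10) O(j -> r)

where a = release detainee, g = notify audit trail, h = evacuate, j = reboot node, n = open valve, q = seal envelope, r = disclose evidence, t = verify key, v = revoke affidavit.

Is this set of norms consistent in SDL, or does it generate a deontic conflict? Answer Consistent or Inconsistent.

Premise 10 is O(j -> r); even if O(r) held, inferring O(j) would be affirming the consequent — invalid.
So O(j) is not derivable, and the apparent clash with O(not j) does not arise.
A world satisfying every obligation exists (e.g. a=false, g=true, h=false, j=false, n=true, q=false, r=true, t=false, v=false); no atom is both obligatory and forbidden, so the set is consistent.

Consistent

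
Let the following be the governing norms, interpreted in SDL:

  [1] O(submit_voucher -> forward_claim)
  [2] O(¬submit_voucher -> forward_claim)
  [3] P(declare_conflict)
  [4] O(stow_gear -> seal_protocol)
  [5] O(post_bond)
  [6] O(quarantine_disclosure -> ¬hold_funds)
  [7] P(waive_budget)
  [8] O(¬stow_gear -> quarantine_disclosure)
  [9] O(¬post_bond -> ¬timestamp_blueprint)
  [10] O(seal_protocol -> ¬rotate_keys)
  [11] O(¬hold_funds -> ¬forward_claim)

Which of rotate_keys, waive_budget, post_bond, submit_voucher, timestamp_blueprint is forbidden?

Premises 1 and 2 cover both cases: O(submit_voucher -> forward_claim) and O(¬submit_voucher -> forward_claim). Since submit_voucher ∨ ¬submit_voucher is a tautology, O(forward_claim) follows.
The contrapositive of premise 11 (O(¬hold_funds -> ¬forward_claim)) is O(forward_claim -> hold_funds), and O(forward_claim) is already established, so O(hold_funds).
Premise 6 is O(quarantine_disclosure -> ¬hold_funds); contrapositively O(hold_funds -> ¬quarantine_disclosure). Since O(hold_funds) holds, K gives O(¬quarantine_disclosure).
Premise 8 is O(¬stow_gear -> quarantine_disclosure); contrapositively O(¬quarantine_disclosure -> stow_gear). Since O(¬quarantine_disclosure) holds, K gives O(stow_gear).
Premise 4 is O(stow_gear -> seal_protocol); since O(stow_gear), deontic closure gives O(seal_protocol).
Premise 10 is O(seal_protocol -> ¬rotate_keys); since O(seal_protocol), deontic closure gives O(¬rotate_keys).
So O(¬rotate_keys) holds, i.e. rotate_keys is forbidden. None of the other listed options is forbidden under the premises.

rotate_keys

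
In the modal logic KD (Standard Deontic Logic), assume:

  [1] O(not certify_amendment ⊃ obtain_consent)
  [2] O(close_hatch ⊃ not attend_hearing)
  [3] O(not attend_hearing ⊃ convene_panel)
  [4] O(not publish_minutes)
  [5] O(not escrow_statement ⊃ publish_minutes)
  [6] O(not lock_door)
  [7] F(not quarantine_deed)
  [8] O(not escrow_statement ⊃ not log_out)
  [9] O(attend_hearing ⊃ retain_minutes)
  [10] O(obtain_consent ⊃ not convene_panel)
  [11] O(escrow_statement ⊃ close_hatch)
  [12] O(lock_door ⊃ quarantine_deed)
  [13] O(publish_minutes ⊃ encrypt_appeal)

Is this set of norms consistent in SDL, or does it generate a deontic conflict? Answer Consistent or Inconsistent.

Consistent

Premise 12 is O(lock_door ⊃ quarantine_deed); even if O(quarantine_deed) held, inferring O(lock_door) would be affirming the consequent — invalid.
So O(lock_door) is not derivable, and the apparent clash with O(not lock_door) does not arise.
A world satisfying every obligation exists (e.g. attend_hearing=false, certify_amendment=true, close_hatch=true, convene_panel=true, encrypt_appeal=false, escrow_statement=true, lock_door=false, log_out=false, obtain_consent=false, publish_minutes=false, quarantine_deed=true, retain_minutes=false); no atom is both obligatory and forbidden, so the set is consistent.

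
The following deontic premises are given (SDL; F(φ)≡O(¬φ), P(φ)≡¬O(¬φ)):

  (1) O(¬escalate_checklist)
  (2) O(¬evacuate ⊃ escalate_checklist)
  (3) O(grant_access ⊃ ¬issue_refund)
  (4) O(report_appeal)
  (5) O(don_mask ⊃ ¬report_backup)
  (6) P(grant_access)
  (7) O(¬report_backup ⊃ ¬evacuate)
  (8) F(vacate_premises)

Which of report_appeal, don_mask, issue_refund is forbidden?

don_mask

Premise 1 gives O(¬escalate_checklist).
Premise 2, O(¬evacuate ⊃ escalate_checklist), contraposes to O(¬escalate_checklist ⊃ evacuate); with O(¬escalate_checklist) we get O(evacuate).
Premise 7, O(¬report_backup ⊃ ¬evacuate), contraposes to O(evacuate ⊃ report_backup); with O(evacuate) we get O(report_backup).
Premise 5, O(don_mask ⊃ ¬report_backup), contraposes to O(report_backup ⊃ ¬don_mask); with O(report_backup) we get O(¬don_mask).
So O(¬don_mask) holds, i.e. don_mask is forbidden. None of the other listed options is forbidden under the premises.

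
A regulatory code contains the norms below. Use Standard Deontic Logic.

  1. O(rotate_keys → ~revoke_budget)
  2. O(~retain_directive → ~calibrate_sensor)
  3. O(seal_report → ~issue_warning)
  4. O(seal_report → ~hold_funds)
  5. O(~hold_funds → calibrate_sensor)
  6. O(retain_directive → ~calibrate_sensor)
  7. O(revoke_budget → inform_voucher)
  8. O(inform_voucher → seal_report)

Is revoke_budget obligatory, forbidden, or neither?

Forbidden

By case analysis on retain_directive: premise 6 gives O(retain_directive → ~calibrate_sensor) and premise 2 gives O(~retain_directive → ~calibrate_sensor), so O(~calibrate_sensor) either way.
The contrapositive of premise 5 (O(~hold_funds → calibrate_sensor)) is O(~calibrate_sensor → hold_funds), and O(~calibrate_sensor) is already established, so O(hold_funds).
Premise 4, O(seal_report → ~hold_funds), contraposes to O(hold_funds → ~seal_report); with O(hold_funds) we get O(~seal_report).
The contrapositive of premise 8 (O(inform_voucher → seal_report)) is O(~seal_report → ~inform_voucher), and O(~seal_report) is already established, so O(~inform_voucher).
The contrapositive of premise 7 (O(revoke_budget → inform_voucher)) is O(~inform_voucher → ~revoke_budget), and O(~inform_voucher) is already established, so O(~revoke_budget).
Premises 1, 3 do not contribute to this derivation.
Thus O(~revoke_budget), which is F(revoke_budget): revoke_budget is forbidden.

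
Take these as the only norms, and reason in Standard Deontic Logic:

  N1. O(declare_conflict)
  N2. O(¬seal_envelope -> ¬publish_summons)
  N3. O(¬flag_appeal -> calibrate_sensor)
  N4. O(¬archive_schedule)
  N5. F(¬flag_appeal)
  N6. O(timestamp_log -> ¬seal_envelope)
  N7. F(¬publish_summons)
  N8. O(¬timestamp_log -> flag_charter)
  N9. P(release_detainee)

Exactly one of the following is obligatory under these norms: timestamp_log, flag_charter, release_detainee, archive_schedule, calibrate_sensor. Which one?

F(¬publish_summons) at premise 7 means O(publish_summons).
Premise 2, O(¬seal_envelope -> ¬publish_summons), contraposes to O(publish_summons -> seal_envelope); with O(publish_summons) we get O(seal_envelope).
The contrapositive of premise 6 (O(timestamp_log -> ¬seal_envelope)) is O(seal_envelope -> ¬timestamp_log), and O(seal_envelope) is already established, so O(¬timestamp_log).
From O(¬timestamp_log) and premise 8, O(¬timestamp_log -> flag_charter), we obtain O(flag_charter).
So O(flag_charter) holds — flag_charter is obligatory. None of the other listed options is made obligatory by any chain of premises.

flag_charter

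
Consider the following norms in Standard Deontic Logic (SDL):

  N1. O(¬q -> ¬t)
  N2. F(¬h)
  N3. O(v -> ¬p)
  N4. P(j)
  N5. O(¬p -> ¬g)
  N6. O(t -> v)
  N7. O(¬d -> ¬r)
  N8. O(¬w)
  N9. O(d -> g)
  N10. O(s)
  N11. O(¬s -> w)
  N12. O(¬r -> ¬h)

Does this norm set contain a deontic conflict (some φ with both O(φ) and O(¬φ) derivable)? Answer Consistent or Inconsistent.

Premise 11 is O(¬s -> w), but O(¬s) is not derivable from the premises, so it does not yield O(w).
So O(w) is not derivable, and the apparent clash with O(¬w) does not arise.
A world satisfying every obligation exists (e.g. d=true, g=true, h=true, j=false, p=true, q=false, r=true, s=true, t=false, v=false, w=false); no atom is both obligatory and forbidden, so the set is consistent.

Consistent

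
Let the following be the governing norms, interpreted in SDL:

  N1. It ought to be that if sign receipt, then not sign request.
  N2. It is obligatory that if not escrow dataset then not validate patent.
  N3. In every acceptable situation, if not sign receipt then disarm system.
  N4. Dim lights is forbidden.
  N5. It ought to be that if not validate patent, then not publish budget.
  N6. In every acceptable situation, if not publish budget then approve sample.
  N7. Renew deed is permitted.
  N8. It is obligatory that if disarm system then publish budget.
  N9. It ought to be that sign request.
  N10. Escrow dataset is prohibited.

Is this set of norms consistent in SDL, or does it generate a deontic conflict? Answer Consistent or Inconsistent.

Inconsistent

Premise 9 states O(sign_request) outright.
The contrapositive of premise 1 (O(sign_receipt → ¬sign_request)) is O(sign_request → ¬sign_receipt), and O(sign_request) is already established, so O(¬sign_receipt).
From O(¬sign_receipt) and premise 3, O(¬sign_receipt → disarm_system), we obtain O(disarm_system).
Premise 8 is O(disarm_system → publish_budget); since O(disarm_system), deontic closure gives O(publish_budget).
Premise 5 is O(¬validate_patent → ¬publish_budget); contrapositively O(publish_budget → validate_patent). Since O(publish_budget) holds, K gives O(validate_patent).
The contrapositive of premise 2 (O(¬escrow_dataset → ¬validate_patent)) is O(validate_patent → escrow_dataset), and O(validate_patent) is already established, so O(escrow_dataset).
Yet premise 10 is F(escrow_dataset), i.e. O(¬escrow_dataset).
We now have both O(escrow_dataset) and O(¬escrow_dataset) — escrow_dataset is simultaneously obligatory and forbidden, violating the D-axiom.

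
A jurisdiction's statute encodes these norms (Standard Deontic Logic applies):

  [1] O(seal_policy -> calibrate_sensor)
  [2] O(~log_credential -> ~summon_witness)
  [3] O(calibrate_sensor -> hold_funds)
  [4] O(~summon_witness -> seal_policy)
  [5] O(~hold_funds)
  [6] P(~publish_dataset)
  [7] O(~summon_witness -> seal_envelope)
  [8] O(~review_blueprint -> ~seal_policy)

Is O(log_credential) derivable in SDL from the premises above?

From premise 5 we have O(~hold_funds).
Premise 3, O(calibrate_sensor -> hold_funds), contraposes to O(~hold_funds -> ~calibrate_sensor); with O(~hold_funds) we get O(~calibrate_sensor).
The contrapositive of premise 1 (O(seal_policy -> calibrate_sensor)) is O(~calibrate_sensor -> ~seal_policy), and O(~calibrate_sensor) is already established, so O(~seal_policy).
The contrapositive of premise 4 (O(~summon_witness -> seal_policy)) is O(~seal_policy -> summon_witness), and O(~seal_policy) is already established, so O(summon_witness).
Premise 2, O(~log_credential -> ~summon_witness), contraposes to O(summon_witness -> log_credential); with O(summon_witness) we get O(log_credential).
Premises 6, 7, 8 do not contribute to this derivation.
So O(log_credential) follows.

Yes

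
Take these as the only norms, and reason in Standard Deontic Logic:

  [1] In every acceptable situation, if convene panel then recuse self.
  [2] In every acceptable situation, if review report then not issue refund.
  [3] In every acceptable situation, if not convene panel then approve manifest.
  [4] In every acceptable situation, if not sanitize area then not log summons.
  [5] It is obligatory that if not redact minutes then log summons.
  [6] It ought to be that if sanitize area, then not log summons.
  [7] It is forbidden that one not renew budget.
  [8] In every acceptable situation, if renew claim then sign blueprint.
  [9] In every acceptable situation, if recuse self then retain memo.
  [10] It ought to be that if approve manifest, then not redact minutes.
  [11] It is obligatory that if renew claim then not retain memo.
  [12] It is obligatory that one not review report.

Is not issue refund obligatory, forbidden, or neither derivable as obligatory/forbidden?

Neither

Premise 2 is O(review_report → ¬issue_refund), but O(review_report) is not derivable from the premises, so it does not yield O(¬issue_refund).
No premise or chain of K-axiom applications forces O(¬issue_refund), and none forces O(issue_refund). So ¬issue_refund is neither obligatory nor forbidden under these norms.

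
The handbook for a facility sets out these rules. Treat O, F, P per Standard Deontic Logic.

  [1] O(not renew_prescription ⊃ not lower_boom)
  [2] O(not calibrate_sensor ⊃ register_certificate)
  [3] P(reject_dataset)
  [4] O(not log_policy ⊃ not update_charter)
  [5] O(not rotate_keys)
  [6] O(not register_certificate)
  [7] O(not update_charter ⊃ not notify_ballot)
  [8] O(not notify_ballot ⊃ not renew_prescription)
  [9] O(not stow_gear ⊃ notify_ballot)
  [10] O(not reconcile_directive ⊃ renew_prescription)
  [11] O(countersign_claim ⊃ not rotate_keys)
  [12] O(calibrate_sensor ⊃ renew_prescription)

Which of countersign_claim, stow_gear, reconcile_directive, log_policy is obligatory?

log_policy

Premise 6 states O(not register_certificate) outright.
Premise 2 is O(not calibrate_sensor ⊃ register_certificate); contrapositively O(not register_certificate ⊃ calibrate_sensor). Since O(not register_certificate) holds, K gives O(calibrate_sensor).
Premise 12 is O(calibrate_sensor ⊃ renew_prescription); since O(calibrate_sensor), deontic closure gives O(renew_prescription).
Premise 8, O(not notify_ballot ⊃ not renew_prescription), contraposes to O(renew_prescription ⊃ notify_ballot); with O(renew_prescription) we get O(notify_ballot).
Premise 7 is O(not update_charter ⊃ not notify_ballot); contrapositively O(notify_ballot ⊃ update_charter). Since O(notify_ballot) holds, K gives O(update_charter).
Premise 4 is O(not log_policy ⊃ not update_charter); contrapositively O(update_charter ⊃ log_policy). Since O(update_charter) holds, K gives O(log_policy).
So O(log_policy) holds — log_policy is obligatory. None of the other listed options is made obligatory by any chain of premises.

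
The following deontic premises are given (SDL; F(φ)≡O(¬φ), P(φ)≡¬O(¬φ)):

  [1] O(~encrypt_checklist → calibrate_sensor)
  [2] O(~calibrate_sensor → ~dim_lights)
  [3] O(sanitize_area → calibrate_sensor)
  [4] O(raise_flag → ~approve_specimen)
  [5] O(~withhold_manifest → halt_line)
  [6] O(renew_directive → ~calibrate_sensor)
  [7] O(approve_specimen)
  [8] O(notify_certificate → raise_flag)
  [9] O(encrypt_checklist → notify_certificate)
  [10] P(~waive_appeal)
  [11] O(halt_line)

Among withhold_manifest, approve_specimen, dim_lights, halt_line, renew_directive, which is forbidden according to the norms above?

renew_directive

Premise 7 gives O(approve_specimen).
Premise 4, O(raise_flag → ~approve_specimen), contraposes to O(approve_specimen → ~raise_flag); with O(approve_specimen) we get O(~raise_flag).
The contrapositive of premise 8 (O(notify_certificate → raise_flag)) is O(~raise_flag → ~notify_certificate), and O(~raise_flag) is already established, so O(~notify_certificate).
The contrapositive of premise 9 (O(encrypt_checklist → notify_certificate)) is O(~notify_certificate → ~encrypt_checklist), and O(~notify_certificate) is already established, so O(~encrypt_checklist).
With premise 1, O(~encrypt_checklist → calibrate_sensor), the K-axiom yields O(calibrate_sensor).
Premise 6, O(renew_directive → ~calibrate_sensor), contraposes to O(calibrate_sensor → ~renew_directive); with O(calibrate_sensor) we get O(~renew_directive).
So O(~renew_directive) holds, i.e. renew_directive is forbidden. None of the other listed options is forbidden under the premises.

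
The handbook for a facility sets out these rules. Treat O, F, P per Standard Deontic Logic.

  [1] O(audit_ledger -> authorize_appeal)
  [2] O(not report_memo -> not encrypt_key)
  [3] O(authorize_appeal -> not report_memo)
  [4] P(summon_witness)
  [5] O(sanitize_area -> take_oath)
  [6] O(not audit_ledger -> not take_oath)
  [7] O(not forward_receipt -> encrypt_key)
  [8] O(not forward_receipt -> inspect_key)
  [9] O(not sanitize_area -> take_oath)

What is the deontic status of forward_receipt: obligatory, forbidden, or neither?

Obligatory

Premises 9 and 5 cover both cases: O(not sanitize_area -> take_oath) and O(sanitize_area -> take_oath). Since not sanitize_area ∨ sanitize_area is a tautology, O(take_oath) follows.
The contrapositive of premise 6 (O(not audit_ledger -> not take_oath)) is O(take_oath -> audit_ledger), and O(take_oath) is already established, so O(audit_ledger).
Applying K to premise 1 (O(audit_ledger -> authorize_appeal)) and O(audit_ledger) yields O(authorize_appeal).
Premise 3 is O(authorize_appeal -> not report_memo); since O(authorize_appeal), deontic closure gives O(not report_memo).
With premise 2, O(not report_memo -> not encrypt_key), the K-axiom yields O(not encrypt_key).
Premise 7 is O(not forward_receipt -> encrypt_key); contrapositively O(not encrypt_key -> forward_receipt). Since O(not encrypt_key) holds, K gives O(forward_receipt).
Premises 4, 8 do not contribute to this derivation.
Hence forward_receipt is obligatory.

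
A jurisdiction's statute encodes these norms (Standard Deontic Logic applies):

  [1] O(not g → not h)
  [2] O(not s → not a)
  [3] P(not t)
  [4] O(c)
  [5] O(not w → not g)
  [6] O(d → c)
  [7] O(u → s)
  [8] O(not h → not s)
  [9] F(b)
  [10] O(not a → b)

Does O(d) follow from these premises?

Premise 6 is O(d → c); even if O(c) held, inferring O(d) would be affirming the consequent — invalid.
No other premise forces O(d). An ideal world satisfying every premise can still have d false, so O(d) is not derivable.

No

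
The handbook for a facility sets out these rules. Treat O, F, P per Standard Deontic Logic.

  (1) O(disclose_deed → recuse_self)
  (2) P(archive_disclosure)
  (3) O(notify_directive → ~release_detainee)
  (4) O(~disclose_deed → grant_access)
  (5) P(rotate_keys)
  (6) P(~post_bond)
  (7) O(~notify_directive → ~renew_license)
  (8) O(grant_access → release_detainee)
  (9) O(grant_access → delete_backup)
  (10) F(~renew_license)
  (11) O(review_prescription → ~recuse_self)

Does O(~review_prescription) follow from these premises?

Yes

Premise 10, F(~renew_license), is equivalent to O(renew_license).
Premise 7, O(~notify_directive → ~renew_license), contraposes to O(renew_license → notify_directive); with O(renew_license) we get O(notify_directive).
Applying K to premise 3 (O(notify_directive → ~release_detainee)) and O(notify_directive) yields O(~release_detainee).
Premise 8, O(grant_access → release_detainee), contraposes to O(~release_detainee → ~grant_access); with O(~release_detainee) we get O(~grant_access).
Premise 4 is O(~disclose_deed → grant_access); contrapositively O(~grant_access → disclose_deed). Since O(~grant_access) holds, K gives O(disclose_deed).
Applying K to premise 1 (O(disclose_deed → recuse_self)) and O(disclose_deed) yields O(recuse_self).
Premise 11, O(review_prescription → ~recuse_self), contraposes to O(recuse_self → ~review_prescription); with O(recuse_self) we get O(~review_prescription).
Premises 2, 5, 6, 9 do not contribute to this derivation.
So O(~review_prescription) follows.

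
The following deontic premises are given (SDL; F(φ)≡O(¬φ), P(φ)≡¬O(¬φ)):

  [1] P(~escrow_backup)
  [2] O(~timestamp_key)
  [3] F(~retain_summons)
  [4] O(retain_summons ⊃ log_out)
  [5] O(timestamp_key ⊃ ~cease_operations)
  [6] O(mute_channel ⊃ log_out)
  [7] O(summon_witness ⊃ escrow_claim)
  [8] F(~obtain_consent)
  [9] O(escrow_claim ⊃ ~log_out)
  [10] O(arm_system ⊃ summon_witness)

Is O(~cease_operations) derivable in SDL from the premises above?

No

Premise 5 is O(timestamp_key ⊃ ~cease_operations), but O(timestamp_key) is not derivable from the premises, so it does not yield O(~cease_operations).
No other premise forces O(~cease_operations). An ideal world satisfying every premise can still have ~cease_operations false, so O(~cease_operations) is not derivable.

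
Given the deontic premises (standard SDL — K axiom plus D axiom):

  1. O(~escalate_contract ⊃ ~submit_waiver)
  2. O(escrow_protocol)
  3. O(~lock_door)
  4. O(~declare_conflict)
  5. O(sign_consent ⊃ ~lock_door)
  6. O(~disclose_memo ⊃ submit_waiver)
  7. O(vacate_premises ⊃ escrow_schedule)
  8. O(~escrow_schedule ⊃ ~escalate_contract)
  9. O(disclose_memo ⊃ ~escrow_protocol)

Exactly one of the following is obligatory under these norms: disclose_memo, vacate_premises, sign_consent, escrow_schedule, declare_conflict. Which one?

Premise 2 gives O(escrow_protocol).
The contrapositive of premise 9 (O(disclose_memo ⊃ ~escrow_protocol)) is O(escrow_protocol ⊃ ~disclose_memo), and O(escrow_protocol) is already established, so O(~disclose_memo).
From O(~disclose_memo) and premise 6, O(~disclose_memo ⊃ submit_waiver), we obtain O(submit_waiver).
Premise 1 is O(~escalate_contract ⊃ ~submit_waiver); contrapositively O(submit_waiver ⊃ escalate_contract). Since O(submit_waiver) holds, K gives O(escalate_contract).
Premise 8, O(~escrow_schedule ⊃ ~escalate_contract), contraposes to O(escalate_contract ⊃ escrow_schedule); with O(escalate_contract) we get O(escrow_schedule).
So O(escrow_schedule) holds — escrow_schedule is obligatory. None of the other listed options is made obligatory by any chain of premises.

escrow_schedule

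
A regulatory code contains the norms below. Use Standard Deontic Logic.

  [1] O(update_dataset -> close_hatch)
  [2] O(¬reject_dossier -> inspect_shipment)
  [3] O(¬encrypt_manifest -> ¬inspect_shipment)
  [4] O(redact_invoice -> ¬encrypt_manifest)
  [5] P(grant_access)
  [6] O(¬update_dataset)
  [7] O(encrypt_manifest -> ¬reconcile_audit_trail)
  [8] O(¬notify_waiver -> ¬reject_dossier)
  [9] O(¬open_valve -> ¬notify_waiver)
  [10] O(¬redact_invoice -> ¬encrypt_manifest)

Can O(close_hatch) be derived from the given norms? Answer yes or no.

Premise 1 is O(update_dataset -> close_hatch), but O(update_dataset) is not derivable from the premises, so it does not yield O(close_hatch).
No other premise forces O(close_hatch). An ideal world satisfying every premise can still have close_hatch false, so O(close_hatch) is not derivable.

No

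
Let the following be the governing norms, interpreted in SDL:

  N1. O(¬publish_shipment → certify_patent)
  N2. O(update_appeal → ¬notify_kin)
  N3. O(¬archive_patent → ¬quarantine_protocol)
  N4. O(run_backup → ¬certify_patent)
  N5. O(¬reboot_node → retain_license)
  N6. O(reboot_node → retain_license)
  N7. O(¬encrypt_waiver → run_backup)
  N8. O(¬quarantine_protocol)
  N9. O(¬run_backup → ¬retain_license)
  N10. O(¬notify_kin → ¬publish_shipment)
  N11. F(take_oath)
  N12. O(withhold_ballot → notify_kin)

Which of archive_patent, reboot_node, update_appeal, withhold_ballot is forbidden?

update_appeal

Premises 6 and 5 cover both cases: O(reboot_node → retain_license) and O(¬reboot_node → retain_license). Since reboot_node ∨ ¬reboot_node is a tautology, O(retain_license) follows.
Premise 9, O(¬run_backup → ¬retain_license), contraposes to O(retain_license → run_backup); with O(retain_license) we get O(run_backup).
With premise 4, O(run_backup → ¬certify_patent), the K-axiom yields O(¬certify_patent).
The contrapositive of premise 1 (O(¬publish_shipment → certify_patent)) is O(¬certify_patent → publish_shipment), and O(¬certify_patent) is already established, so O(publish_shipment).
Premise 10 is O(¬notify_kin → ¬publish_shipment); contrapositively O(publish_shipment → notify_kin). Since O(publish_shipment) holds, K gives O(notify_kin).
Premise 2 is O(update_appeal → ¬notify_kin); contrapositively O(notify_kin → ¬update_appeal). Since O(notify_kin) holds, K gives O(¬update_appeal).
So O(¬update_appeal) holds, i.e. update_appeal is forbidden. None of the other listed options is forbidden under the premises.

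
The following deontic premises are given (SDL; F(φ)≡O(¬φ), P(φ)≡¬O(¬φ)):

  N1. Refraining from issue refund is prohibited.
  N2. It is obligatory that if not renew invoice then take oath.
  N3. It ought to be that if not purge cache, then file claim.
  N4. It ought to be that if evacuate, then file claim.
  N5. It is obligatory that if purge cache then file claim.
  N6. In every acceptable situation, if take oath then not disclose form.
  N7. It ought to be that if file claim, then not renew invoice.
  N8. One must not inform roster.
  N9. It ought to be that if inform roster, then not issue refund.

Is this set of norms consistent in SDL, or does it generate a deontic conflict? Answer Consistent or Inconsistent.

Consistent

Premise 9 is O(inform_roster → ¬issue_refund), but O(inform_roster) is not derivable from the premises, so it does not yield O(¬issue_refund).
So O(¬issue_refund) is not derivable, and the apparent clash with O(issue_refund) does not arise.
A world satisfying every obligation exists (e.g. disclose_form=false, evacuate=false, file_claim=true, inform_roster=false, issue_refund=true, purge_cache=false, renew_invoice=false, take_oath=true); no atom is both obligatory and forbidden, so the set is consistent.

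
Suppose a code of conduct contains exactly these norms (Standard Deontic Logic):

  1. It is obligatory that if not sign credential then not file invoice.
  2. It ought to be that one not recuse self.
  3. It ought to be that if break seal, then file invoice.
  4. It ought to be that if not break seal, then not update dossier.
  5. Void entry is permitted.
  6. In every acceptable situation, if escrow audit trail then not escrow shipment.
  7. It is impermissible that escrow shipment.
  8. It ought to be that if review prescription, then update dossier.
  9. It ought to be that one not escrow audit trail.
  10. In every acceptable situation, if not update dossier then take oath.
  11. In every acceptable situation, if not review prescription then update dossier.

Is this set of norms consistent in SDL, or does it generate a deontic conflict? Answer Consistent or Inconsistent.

Consistent

Premise 6 is O(escrow_audit_trail → ¬escrow_shipment); even if O(¬escrow_shipment) held, inferring O(escrow_audit_trail) would be affirming the consequent — invalid.
So O(escrow_audit_trail) is not derivable, and the apparent clash with O(¬escrow_audit_trail) does not arise.
A world satisfying every obligation exists (e.g. break_seal=true, escrow_audit_trail=false, escrow_shipment=false, file_invoice=true, recuse_self=false, review_prescription=false, sign_credential=true, take_oath=false, update_dossier=true, void_entry=false); no atom is both obligatory and forbidden, so the set is consistent.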